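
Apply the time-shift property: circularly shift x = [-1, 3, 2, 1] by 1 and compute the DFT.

Time shift by 1: X_shifted[k] = ω_4^(1k) · X[k]
Shifted x = [1, -1, 3, 2]

DFT(x[n-1]) = [5, -2+3i, 3, -2-3i]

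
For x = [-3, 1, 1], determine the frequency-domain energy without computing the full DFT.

Parseval: Σ|x[n]|² = (1/N)Σ|X[k]|², so Σ|X[k]|² = N·Σ|x[n]|² = 3·11.0000

Σ|X[k]|² = N·Σ|x[n]|² = 3·11.0000 = 33.0000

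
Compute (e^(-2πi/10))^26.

Since ω_10^10 = 1, powers reduce modulo 10.
26 mod 10 = 6
So ω_10^26 = ω_10^6 = e^(-2πi·6/10)

ω_10^26 = ω_10^6 = -0.8090+0.5878i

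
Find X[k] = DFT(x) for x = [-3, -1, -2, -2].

X[k] = Σ(n=0 to 3) x[n] · ω_4^(nk)
where ω_4 = e^(-2πi/4)

Computing each X[k]:
X[0] = -8
X[1] = -1-1i
X[2] = -2
X[3] = -1+1i

X = [-8, -1-1i, -2, -1+1i]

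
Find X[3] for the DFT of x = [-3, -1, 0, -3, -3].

X[3] = Σ(n=0 to 4) x[n] · ω_5^(3n) where ω_5 = e^(-2πi/5)
= (-3)·ω_5^0 + (-1)·ω_5^3 + (0)·ω_5^6 + (-3)·ω_5^9 + (-3)·ω_5^12

X[3] = -0.6910-1.6776i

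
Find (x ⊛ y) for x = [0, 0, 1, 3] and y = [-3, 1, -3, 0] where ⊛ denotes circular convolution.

(x ⊛ y)[n] = Σ(m=0 to 3) x[m] · y[(n-m) mod 4]

Computing each output sample:
(x ⊛ y)[0] = 0
(x ⊛ y)[1] = -9
(x ⊛ y)[2] = -3
(x ⊛ y)[3] = -8

x ⊛ y = [0, -9, -3, -8]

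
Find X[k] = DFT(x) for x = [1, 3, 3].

X[k] = Σ(n=0 to 2) x[n] · ω_3^(nk)
where ω_3 = e^(-2πi/3)

Computing each X[k]:
X[0] = 7
X[1] = -2
X[2] = -2

X = [7, -2, -2]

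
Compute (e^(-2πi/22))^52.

Since ω_22^22 = 1, powers reduce modulo 22.
52 mod 22 = 8
So ω_22^52 = ω_22^8 = e^(-2πi·8/22)

ω_22^52 = ω_22^8 = -0.6549-0.7557i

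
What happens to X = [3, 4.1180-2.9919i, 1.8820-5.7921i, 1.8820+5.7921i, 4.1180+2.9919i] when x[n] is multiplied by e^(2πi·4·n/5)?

Modulation property: DFT(ω_5^(-4n)·x[n]) = X[(k-4) mod 5], so circularly shift X by 4 positions.

X[k-4] = [4.1180-2.9919i, 1.8820-5.7921i, 1.8820+5.7921i, 4.1180+2.9919i, 3]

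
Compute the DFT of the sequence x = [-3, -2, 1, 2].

X[k] = Σ(n=0 to 3) x[n] · ω_4^(nk)
where ω_4 = e^(-2πi/4)

Computing each X[k]:
X[0] = -2
X[1] = -4+4i
X[2] = -2
X[3] = -4-4i

X = [-2, -4+4i, -2, -4-4i]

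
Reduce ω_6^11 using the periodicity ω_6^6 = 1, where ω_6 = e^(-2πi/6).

Since ω_6^6 = 1, powers reduce modulo 6.
11 mod 6 = 5
So ω_6^11 = ω_6^5 = e^(-2πi·5/6)

ω_6^11 = ω_6^5 = 0.5000+0.8660i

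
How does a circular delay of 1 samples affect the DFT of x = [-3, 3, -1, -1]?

Time shift by 1: X_shifted[k] = ω_4^(1k) · X[k]
Shifted x = [-1, -3, 3, -1]

DFT(x[n-1]) = [-2, -4+2i, 6, -4-2i]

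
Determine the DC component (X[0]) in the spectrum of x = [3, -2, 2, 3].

X[0] = Σ(n=0 to 3) x[n] · ω_4^0 = Σ x[n]
= (3) + (-2) + (2) + (3)

X[0] = 6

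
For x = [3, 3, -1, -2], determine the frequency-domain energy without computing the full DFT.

Parseval: Σ|x[n]|² = (1/N)Σ|X[k]|², so Σ|X[k]|² = N·Σ|x[n]|² = 4·23.0000

Σ|X[k]|² = N·Σ|x[n]|² = 4·23.0000 = 92.0000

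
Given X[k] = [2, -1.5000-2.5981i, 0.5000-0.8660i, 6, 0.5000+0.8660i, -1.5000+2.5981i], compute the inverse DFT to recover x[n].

x[n] = (1/6) Σ(k=0 to 5) X[k] · e^(2πikn/6)

Computing each x[n]:
x[0] = 1
x[1] = 0
x[2] = 2
x[3] = 0
x[4] = 1
x[5] = -2

x = [1, 0, 2, 0, 1, -2]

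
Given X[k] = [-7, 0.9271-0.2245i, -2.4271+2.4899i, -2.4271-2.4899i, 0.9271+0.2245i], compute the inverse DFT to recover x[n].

x[n] = (1/5) Σ(k=0 to 4) X[k] · e^(2πikn/5)

Computing each x[n]:
x[0] = -2
x[1] = -1
x[2] = -1
x[3] = -3
x[4] = 0

x = [-2, -1, -1, -3, 0]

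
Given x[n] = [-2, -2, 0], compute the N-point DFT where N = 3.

X[k] = Σ(n=0 to 2) x[n] · ω_3^(nk)
where ω_3 = e^(-2πi/3)

Computing each X[k]:
X[0] = -4
X[1] = -1.0000+1.7321i
X[2] = -1.0000-1.7321i

X = [-4, -1.0000+1.7321i, -1.0000-1.7321i]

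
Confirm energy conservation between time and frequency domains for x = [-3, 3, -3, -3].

Time domain:
Σ|x[n]|² = |-3|² + |3|² + |-3|² + |-3|² = 36.0000

Frequency domain:
(1/4)Σ|X[k]|² = (1/4)(|-6|² + |-6i|² + |-6|² + |6i|²) = (1/4)·144.0000 = 36.0000

Both sides agree, confirming Parseval's theorem.

Σ|x[n]|² = (1/N)Σ|X[k]|² = 36.0000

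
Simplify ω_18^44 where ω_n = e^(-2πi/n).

Since ω_18^18 = 1, powers reduce modulo 18.
44 mod 18 = 8
So ω_18^44 = ω_18^8 = e^(-2πi·8/18)

ω_18^44 = ω_18^8 = -0.9397-0.3420i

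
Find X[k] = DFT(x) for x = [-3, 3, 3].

X[k] = Σ(n=0 to 2) x[n] · ω_3^(nk)
where ω_3 = e^(-2πi/3)

Computing each X[k]:
X[0] = 3
X[1] = -6
X[2] = -6

X = [3, -6, -6]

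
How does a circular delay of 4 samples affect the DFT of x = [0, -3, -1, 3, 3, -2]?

Time shift by 4: X_shifted[k] = ω_6^(4k) · X[k]
Shifted x = [-1, 3, 3, -2, 0, -3]

DFT(x[n-4]) = [0, -0.5000-7.7942i, -4.5000-2.5981i, 4, -4.5000+2.5981i, -0.5000+7.7942i]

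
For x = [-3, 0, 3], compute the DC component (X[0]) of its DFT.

X[0] = Σ(n=0 to 2) x[n] · ω_3^0 = Σ x[n]
= (-3) + (0) + (3)

X[0] = 0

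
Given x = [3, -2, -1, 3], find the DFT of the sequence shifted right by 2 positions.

Time shift by 2: X_shifted[k] = ω_4^(2k) · X[k]
Shifted x = [-1, 3, 3, -2]

DFT(x[n-2]) = [3, -4-5i, 1, -4+5i]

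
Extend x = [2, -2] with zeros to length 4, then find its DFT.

Original 2-point DFT: [0, 4]
Zero-padded 4-point DFT provides frequency interpolation.

DFT_4([x, 0, ...]) = [0, 2+2i, 4, 2-2i]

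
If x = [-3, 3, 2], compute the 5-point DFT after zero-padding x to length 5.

Original 3-point DFT: [2, -5.5000-0.8660i, -5.5000+0.8660i]
Zero-padded 5-point DFT provides frequency interpolation.

DFT_5([x, 0, ...]) = [2, -3.6910-4.0287i, -4.8090+0.1388i, -4.8090-0.1388i, -3.6910+4.0287i]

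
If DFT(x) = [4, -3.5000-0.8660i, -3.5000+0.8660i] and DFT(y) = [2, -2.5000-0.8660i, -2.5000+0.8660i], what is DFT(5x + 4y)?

By linearity: DFT(5x + 4y) = 5·DFT(x) + 4·DFT(y)
= 5·[4, -3.5000-0.8660i, -3.5000+0.8660i] + 4·[2, -2.5000-0.8660i, -2.5000+0.8660i]

Computing element-wise:
Z[0] = 5·(4) + 4·(2) = 28
Z[1] = 5·(-3.5000-0.8660i) + 4·(-2.5000-0.8660i) = -27.5000-7.7940i
Z[2] = 5·(-3.5000+0.8660i) + 4·(-2.5000+0.8660i) = -27.5000+7.7940i

DFT(5x + 4y) = 5·X + 4·Y = [28, -27.5000-7.7940i, -27.5000+7.7940i]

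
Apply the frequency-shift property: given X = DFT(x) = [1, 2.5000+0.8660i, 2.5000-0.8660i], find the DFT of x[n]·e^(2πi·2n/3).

Modulation property: DFT(ω_3^(-2n)·x[n]) = X[(k-2) mod 3], so circularly shift X by 2 positions.

X[k-2] = [2.5000+0.8660i, 2.5000-0.8660i, 1]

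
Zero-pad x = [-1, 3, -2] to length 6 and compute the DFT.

Original 3-point DFT: [0, -1.5000-4.3301i, -1.5000+4.3301i]
Zero-padded 6-point DFT provides frequency interpolation.

DFT_6([x, 0, ...]) = [0, 1.5000-0.8660i, -1.5000-4.3301i, -6, -1.5000+4.3301i, 1.5000+0.8660i]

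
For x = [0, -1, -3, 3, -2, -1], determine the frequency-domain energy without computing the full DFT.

Parseval: Σ|x[n]|² = (1/N)Σ|X[k]|², so Σ|X[k]|² = N·Σ|x[n]|² = 6·24.0000

Σ|X[k]|² = N·Σ|x[n]|² = 6·24.0000 = 144.0000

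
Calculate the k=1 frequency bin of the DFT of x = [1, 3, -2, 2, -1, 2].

X[1] = Σ(n=0 to 5) x[n] · ω_6^(1n) where ω_6 = e^(-2πi/6)
= (1)·ω_6^0 + (3)·ω_6^1 + (-2)·ω_6^2 + (2)·ω_6^3 + (-1)·ω_6^4 + (2)·ω_6^5

X[1] = 3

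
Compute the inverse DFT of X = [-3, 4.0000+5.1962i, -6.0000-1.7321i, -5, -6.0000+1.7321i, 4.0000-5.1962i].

x[n] = (1/6) Σ(k=0 to 5) X[k] · e^(2πikn/6)

Computing each x[n]:
x[0] = -2
x[1] = 1
x[2] = -3
x[3] = -3
x[4] = 1
x[5] = 3

x = [-2, 1, -3, -3, 1, 3]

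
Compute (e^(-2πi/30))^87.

Since ω_30^30 = 1, powers reduce modulo 30.
87 mod 30 = 27
So ω_30^87 = ω_30^27 = e^(-2πi·27/30)

ω_30^87 = ω_30^27 = 0.8090+0.5878i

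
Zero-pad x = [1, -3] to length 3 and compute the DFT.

Original 2-point DFT: [-2, 4]
Zero-padded 3-point DFT provides frequency interpolation.

DFT_3([x, 0, ...]) = [-2, 2.5000+2.5981i, 2.5000-2.5981i]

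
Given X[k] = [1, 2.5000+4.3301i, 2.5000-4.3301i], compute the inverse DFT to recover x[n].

x[n] = (1/3) Σ(k=0 to 2) X[k] · e^(2πikn/3)

Computing each x[n]:
x[0] = 2
x[1] = -3
x[2] = 2

x = [2, -3, 2]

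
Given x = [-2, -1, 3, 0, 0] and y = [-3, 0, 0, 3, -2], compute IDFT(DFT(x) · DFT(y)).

(x ⊛ y)[n] = Σ(m=0 to 4) x[m] · y[(n-m) mod 5]

Computing each output sample:
(x ⊛ y)[0] = 17
(x ⊛ y)[1] = -3
(x ⊛ y)[2] = -9
(x ⊛ y)[3] = -6
(x ⊛ y)[4] = 1

x ⊛ y = [17, -3, -9, -6, 1]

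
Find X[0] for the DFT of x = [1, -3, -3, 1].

X[0] = Σ(n=0 to 3) x[n] · ω_4^0 = Σ x[n]
= (1) + (-3) + (-3) + (1)

X[0] = -4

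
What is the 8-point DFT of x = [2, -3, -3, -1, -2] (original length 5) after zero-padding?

Original 5-point DFT: [-7, 3.6910+2.1266i, 4.8090-1.3143i, 4.8090+1.3143i, 3.6910-2.1266i]
Zero-padded 8-point DFT provides frequency interpolation.

DFT_8([x, 0, ...]) = [-7, 2.5858+5.8284i, 3+2i, 5.4142-0.1716i, 1, 5.4142+0.1716i, 3-2i, 2.5858-5.8284i]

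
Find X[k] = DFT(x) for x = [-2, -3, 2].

X[k] = Σ(n=0 to 2) x[n] · ω_3^(nk)
where ω_3 = e^(-2πi/3)

Computing each X[k]:
X[0] = -3
X[1] = -1.5000+4.3301i
X[2] = -1.5000-4.3301i

X = [-3, -1.5000+4.3301i, -1.5000-4.3301i]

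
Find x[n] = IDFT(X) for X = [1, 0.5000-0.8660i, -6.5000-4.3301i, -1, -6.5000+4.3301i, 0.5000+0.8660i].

x[n] = (1/6) Σ(k=0 to 5) X[k] · e^(2πikn/6)

Computing each x[n]:
x[0] = -2
x[1] = 3
x[2] = 0
x[3] = -2
x[4] = 2
x[5] = 0

x = [-2, 3, 0, -2, 2, 0]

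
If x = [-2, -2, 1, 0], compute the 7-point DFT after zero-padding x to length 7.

Original 4-point DFT: [-3, -3+2i, 1, -3-2i]
Zero-padded 7-point DFT provides frequency interpolation.

DFT_7([x, 0, ...]) = [-3, -3.4695+0.5887i, -2.4559+2.3837i, 0.4254+1.6496i, 0.4254-1.6496i, -2.4559-2.3837i, -3.4695-0.5887i]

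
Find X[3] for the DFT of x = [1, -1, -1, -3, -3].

X[3] = Σ(n=0 to 4) x[n] · ω_5^(3n) where ω_5 = e^(-2πi/5)
= (1)·ω_5^0 + (-1)·ω_5^3 + (-1)·ω_5^6 + (-3)·ω_5^9 + (-3)·ω_5^12

X[3] = 3.0000-0.7265i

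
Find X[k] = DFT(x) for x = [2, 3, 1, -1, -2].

X[k] = Σ(n=0 to 4) x[n] · ω_5^(nk)
where ω_5 = e^(-2πi/5)

Computing each X[k]:
X[0] = 3
X[1] = 2.3090-5.9309i
X[2] = 1.1910-1.0368i
X[3] = 1.1910+1.0368i
X[4] = 2.3090+5.9309i

X = [3, 2.3090-5.9309i, 1.1910-1.0368i, 1.1910+1.0368i, 2.3090+5.9309i]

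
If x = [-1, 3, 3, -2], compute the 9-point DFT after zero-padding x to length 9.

Original 4-point DFT: [3, -4-5i, 1, -4+5i]
Zero-padded 9-point DFT provides frequency interpolation.

DFT_9([x, 0, ...]) = [3, 2.8191-3.1507i, -2.2981-5.7125i, -6, -0.5209+2.6344i, -0.5209-2.6344i, -6, -2.2981+5.7125i, 2.8191+3.1507i]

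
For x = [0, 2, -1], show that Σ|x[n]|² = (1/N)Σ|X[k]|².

Time domain:
Σ|x[n]|² = |0|² + |2|² + |-1|² = 5.0000

Frequency domain:
(1/3)Σ|X[k]|² = (1/3)(|1|² + |-0.5000-2.5981i|² + |-0.5000+2.5981i|²) = (1/3)·15.0000 = 5.0000

Both sides agree, confirming Parseval's theorem.

Σ|x[n]|² = (1/N)Σ|X[k]|² = 5.0000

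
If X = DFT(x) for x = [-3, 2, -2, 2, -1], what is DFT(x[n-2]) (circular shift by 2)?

Time shift by 2: X_shifted[k] = ω_5^(2k) · X[k]
Shifted x = [2, -1, -3, 2, -2]

DFT(x[n-2]) = [-2, 1.8820+1.9879i, 4.1180-5.3431i, 4.1180+5.3431i, 1.8820-1.9879i]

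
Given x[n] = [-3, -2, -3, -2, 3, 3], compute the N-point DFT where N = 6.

X[k] = Σ(n=0 to 5) x[n] · ω_6^(nk)
where ω_6 = e^(-2πi/6)

Computing each X[k]:
X[0] = -4
X[1] = -0.5000+9.5263i
X[2] = -5.5000-0.8660i
X[3] = -2
X[4] = -5.5000+0.8660i
X[5] = -0.5000-9.5263i

X = [-4, -0.5000+9.5263i, -5.5000-0.8660i, -2, -5.5000+0.8660i, -0.5000-9.5263i]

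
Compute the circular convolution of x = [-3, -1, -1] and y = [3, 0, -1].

(x ⊛ y)[n] = Σ(m=0 to 2) x[m] · y[(n-m) mod 3]

Computing each output sample:
(x ⊛ y)[0] = -8
(x ⊛ y)[1] = -2
(x ⊛ y)[2] = 0

x ⊛ y = [-8, -2, 0]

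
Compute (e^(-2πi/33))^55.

Since ω_33^33 = 1, powers reduce modulo 33.
55 mod 33 = 22
So ω_33^55 = ω_33^22 = e^(-2πi·22/33)

ω_33^55 = ω_33^22 = -0.5000+0.8660i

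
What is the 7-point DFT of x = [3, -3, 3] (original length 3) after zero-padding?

Original 3-point DFT: [3, 3.0000+5.1962i, 3.0000-5.1962i]
Zero-padded 7-point DFT provides frequency interpolation.

DFT_7([x, 0, ...]) = [3, 0.4620-0.5793i, 0.9647+4.2264i, 7.5734+3.6471i, 7.5734-3.6471i, 0.9647-4.2264i, 0.4620+0.5793i]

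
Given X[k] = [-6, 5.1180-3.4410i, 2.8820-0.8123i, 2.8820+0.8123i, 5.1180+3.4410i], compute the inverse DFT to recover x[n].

x[n] = (1/5) Σ(k=0 to 4) X[k] · e^(2πikn/5)

Computing each x[n]:
x[0] = 2
x[1] = 0
x[2] = -2
x[3] = -3
x[4] = -3

x = [2, 0, -2, -3, -3]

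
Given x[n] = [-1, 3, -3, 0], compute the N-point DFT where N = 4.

X[k] = Σ(n=0 to 3) x[n] · ω_4^(nk)
where ω_4 = e^(-2πi/4)

Computing each X[k]:
X[0] = -1
X[1] = 2-3i
X[2] = -7
X[3] = 2+3i

X = [-1, 2-3i, -7, 2+3i]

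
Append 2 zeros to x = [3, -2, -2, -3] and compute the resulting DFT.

Original 4-point DFT: [-4, 5-1i, 6, 5+1i]
Zero-padded 6-point DFT provides frequency interpolation.

DFT_6([x, 0, ...]) = [-4, 6.0000+3.4641i, 2, 6, 2, 6.0000-3.4641i]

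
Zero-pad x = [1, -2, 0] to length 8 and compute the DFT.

Original 3-point DFT: [-1, 2.0000+1.7321i, 2.0000-1.7321i]
Zero-padded 8-point DFT provides frequency interpolation.

DFT_8([x, 0, ...]) = [-1, -0.4142+1.4142i, 1+2i, 2.4142+1.4142i, 3, 2.4142-1.4142i, 1-2i, -0.4142-1.4142i]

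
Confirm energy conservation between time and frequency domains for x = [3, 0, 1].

Time domain:
Σ|x[n]|² = |3|² + |0|² + |1|² = 10.0000

Frequency domain:
(1/3)Σ|X[k]|² = (1/3)(|4|² + |2.5000+0.8660i|² + |2.5000-0.8660i|²) = (1/3)·30.0000 = 10.0000

Both sides agree, confirming Parseval's theorem.

Σ|x[n]|² = (1/N)Σ|X[k]|² = 10.0000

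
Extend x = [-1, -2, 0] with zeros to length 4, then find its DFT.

Original 3-point DFT: [-3, 1.7321i, -1.7321i]
Zero-padded 4-point DFT provides frequency interpolation.

DFT_4([x, 0, ...]) = [-3, -1+2i, 1, -1-2i]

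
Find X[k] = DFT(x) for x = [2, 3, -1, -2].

X[k] = Σ(n=0 to 3) x[n] · ω_4^(nk)
where ω_4 = e^(-2πi/4)

Computing each X[k]:
X[0] = 2
X[1] = 3-5i
X[2] = 0
X[3] = 3+5i

X = [2, 3-5i, 0, 3+5i]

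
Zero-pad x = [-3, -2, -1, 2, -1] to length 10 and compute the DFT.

Original 5-point DFT: [-5, -4.7361+2.7144i, -0.2639-2.2654i, -0.2639+2.2654i, -4.7361-2.7144i]
Zero-padded 10-point DFT provides frequency interpolation.

DFT_10([x, 0, ...]) = [-5, -4.7361+0.8123i, -4.7361+2.7144i, -0.2639+3.4410i, -0.2639-2.2654i, -5, -0.2639+2.2654i, -0.2639-3.4410i, -4.7361-2.7144i, -4.7361-0.8123i]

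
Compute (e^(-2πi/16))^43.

Since ω_16^16 = 1, powers reduce modulo 16.
43 mod 16 = 11
So ω_16^43 = ω_16^11 = e^(-2πi·11/16)

ω_16^43 = ω_16^11 = -0.3827+0.9239i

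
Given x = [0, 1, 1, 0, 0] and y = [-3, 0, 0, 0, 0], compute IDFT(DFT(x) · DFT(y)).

(x ⊛ y)[n] = Σ(m=0 to 4) x[m] · y[(n-m) mod 5]

Computing each output sample:
(x ⊛ y)[0] = 0
(x ⊛ y)[1] = -3
(x ⊛ y)[2] = -3
(x ⊛ y)[3] = 0
(x ⊛ y)[4] = 0

x ⊛ y = [0, -3, -3, 0, 0]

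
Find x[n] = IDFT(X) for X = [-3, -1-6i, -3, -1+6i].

x[n] = (1/4) Σ(k=0 to 3) X[k] · e^(2πikn/4)

Computing each x[n]:
x[0] = -2
x[1] = 3
x[2] = -1
x[3] = -3

x = [-2, 3, -1, -3]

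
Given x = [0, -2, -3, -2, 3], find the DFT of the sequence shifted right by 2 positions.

Time shift by 2: X_shifted[k] = ω_5^(2k) · X[k]
Shifted x = [-2, 3, 0, -2, -3]

DFT(x[n-2]) = [-4, -0.3820-6.8819i, -2.6180-1.6246i, -2.6180+1.6246i, -0.3820+6.8819i]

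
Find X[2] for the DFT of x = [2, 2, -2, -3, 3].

X[2] = Σ(n=0 to 4) x[n] · ω_5^(2n) where ω_5 = e^(-2πi/5)
= (2)·ω_5^0 + (2)·ω_5^2 + (-2)·ω_5^4 + (-3)·ω_5^6 + (3)·ω_5^8

X[2] = -3.5902+1.5388i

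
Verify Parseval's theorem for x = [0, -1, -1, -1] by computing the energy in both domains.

Time domain:
Σ|x[n]|² = |0|² + |-1|² + |-1|² + |-1|² = 3.0000

Frequency domain:
(1/4)Σ|X[k]|² = (1/4)(|-3|² + |1|² + |1|² + |1|²) = (1/4)·12.0000 = 3.0000

Both sides agree, confirming Parseval's theorem.

Σ|x[n]|² = (1/N)Σ|X[k]|² = 3.0000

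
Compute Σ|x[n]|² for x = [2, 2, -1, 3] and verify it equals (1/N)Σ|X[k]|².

Time domain:
Σ|x[n]|² = |2|² + |2|² + |-1|² + |3|² = 18.0000

Frequency domain:
(1/4)Σ|X[k]|² = (1/4)(|6|² + |3+1i|² + |-4|² + |3-1i|²) = (1/4)·72.0000 = 18.0000

Both sides agree, confirming Parseval's theorem.

Σ|x[n]|² = (1/N)Σ|X[k]|² = 18.0000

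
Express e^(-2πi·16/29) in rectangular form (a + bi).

ω_29^16 = e^(-2πi·16/29)
= cos(-2π·16/29) + i·sin(-2π·16/29)
= cos(-32π/29) + i·sin(-32π/29)

ω_29^16 = cos(-32π/29) + i·sin(-32π/29) = -0.9477+0.3193i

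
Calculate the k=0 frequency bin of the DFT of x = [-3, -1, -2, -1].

X[0] = Σ(n=0 to 3) x[n] · ω_4^0 = Σ x[n]
= (-3) + (-1) + (-2) + (-1)

X[0] = -7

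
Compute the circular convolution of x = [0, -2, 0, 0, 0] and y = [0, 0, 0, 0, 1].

(x ⊛ y)[n] = Σ(m=0 to 4) x[m] · y[(n-m) mod 5]

Computing each output sample:
(x ⊛ y)[0] = -2
(x ⊛ y)[1] = 0
(x ⊛ y)[2] = 0
(x ⊛ y)[3] = 0
(x ⊛ y)[4] = 0

x ⊛ y = [-2, 0, 0, 0, 0]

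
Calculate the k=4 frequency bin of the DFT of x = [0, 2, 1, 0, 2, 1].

X[4] = Σ(n=0 to 5) x[n] · ω_6^(4n) where ω_6 = e^(-2πi/6)
= (0)·ω_6^0 + (2)·ω_6^4 + (1)·ω_6^8 + (0)·ω_6^12 + (2)·ω_6^16 + (1)·ω_6^20

X[4] = -3.0000+1.7321i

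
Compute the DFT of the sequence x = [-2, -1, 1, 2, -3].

X[k] = Σ(n=0 to 4) x[n] · ω_5^(nk)
where ω_5 = e^(-2πi/5)

Computing each X[k]:
X[0] = -3
X[1] = -5.6631-1.3143i
X[2] = 2.1631-2.1266i
X[3] = 2.1631+2.1266i
X[4] = -5.6631+1.3143i

X = [-3, -5.6631-1.3143i, 2.1631-2.1266i, 2.1631+2.1266i, -5.6631+1.3143i]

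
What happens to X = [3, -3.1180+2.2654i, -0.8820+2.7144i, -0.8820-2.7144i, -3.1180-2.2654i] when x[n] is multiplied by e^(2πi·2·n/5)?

Modulation property: DFT(ω_5^(-2n)·x[n]) = X[(k-2) mod 5], so circularly shift X by 2 positions.

X[k-2] = [-0.8820-2.7144i, -3.1180-2.2654i, 3, -3.1180+2.2654i, -0.8820+2.7144i]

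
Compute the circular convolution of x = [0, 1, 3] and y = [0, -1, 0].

(x ⊛ y)[n] = Σ(m=0 to 2) x[m] · y[(n-m) mod 3]

Computing each output sample:
(x ⊛ y)[0] = -3
(x ⊛ y)[1] = 0
(x ⊛ y)[2] = -1

x ⊛ y = [-3, 0, -1]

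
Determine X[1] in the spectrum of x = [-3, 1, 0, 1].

X[1] = Σ(n=0 to 3) x[n] · ω_4^(1n) where ω_4 = e^(-2πi/4)
= (-3)·ω_4^0 + (1)·ω_4^1 + (0)·ω_4^2 + (1)·ω_4^3

X[1] = -3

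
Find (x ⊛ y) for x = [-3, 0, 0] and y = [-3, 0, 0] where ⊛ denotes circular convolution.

(x ⊛ y)[n] = Σ(m=0 to 2) x[m] · y[(n-m) mod 3]

Computing each output sample:
(x ⊛ y)[0] = 9
(x ⊛ y)[1] = 0
(x ⊛ y)[2] = 0

x ⊛ y = [9, 0, 0]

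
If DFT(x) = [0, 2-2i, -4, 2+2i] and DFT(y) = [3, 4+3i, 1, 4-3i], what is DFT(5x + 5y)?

By linearity: DFT(5x + 5y) = 5·DFT(x) + 5·DFT(y)
= 5·[0, 2-2i, -4, 2+2i] + 5·[3, 4+3i, 1, 4-3i]

Computing element-wise:
Z[0] = 5·(0) + 5·(3) = 15
Z[1] = 5·(2-2i) + 5·(4+3i) = 30+5i
Z[2] = 5·(-4) + 5·(1) = -15
Z[3] = 5·(2+2i) + 5·(4-3i) = 30-5i

DFT(5x + 5y) = 5·X + 5·Y = [15, 30+5i, -15, 30-5i]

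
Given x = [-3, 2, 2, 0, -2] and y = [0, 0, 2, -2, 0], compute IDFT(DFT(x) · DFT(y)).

(x ⊛ y)[n] = Σ(m=0 to 4) x[m] · y[(n-m) mod 5]

Computing each output sample:
(x ⊛ y)[0] = -4
(x ⊛ y)[1] = -4
(x ⊛ y)[2] = -2
(x ⊛ y)[3] = 10
(x ⊛ y)[4] = 0

x ⊛ y = [-4, -4, -2, 10, 0]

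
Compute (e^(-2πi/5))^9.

Since ω_5^5 = 1, powers reduce modulo 5.
9 mod 5 = 4
So ω_5^9 = ω_5^4 = e^(-2πi·4/5)

ω_5^9 = ω_5^4 = 0.3090+0.9511i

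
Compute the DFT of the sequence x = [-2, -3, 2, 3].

X[k] = Σ(n=0 to 3) x[n] · ω_4^(nk)
where ω_4 = e^(-2πi/4)

Computing each X[k]:
X[0] = 0
X[1] = -4+6i
X[2] = 0
X[3] = -4-6i

X = [0, -4+6i, 0, -4-6i]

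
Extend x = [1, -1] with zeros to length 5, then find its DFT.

Original 2-point DFT: [0, 2]
Zero-padded 5-point DFT provides frequency interpolation.

DFT_5([x, 0, ...]) = [0, 0.6910+0.9511i, 1.8090+0.5878i, 1.8090-0.5878i, 0.6910-0.9511i]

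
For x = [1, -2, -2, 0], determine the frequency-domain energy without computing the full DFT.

Parseval: Σ|x[n]|² = (1/N)Σ|X[k]|², so Σ|X[k]|² = N·Σ|x[n]|² = 4·9.0000

Σ|X[k]|² = N·Σ|x[n]|² = 4·9.0000 = 36.0000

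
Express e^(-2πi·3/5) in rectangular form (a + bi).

ω_5^3 = e^(-2πi·3/5)
= cos(-2π·3/5) + i·sin(-2π·3/5)
= cos(-6π/5) + i·sin(-6π/5)

ω_5^3 = cos(-6π/5) + i·sin(-6π/5) = -0.8090+0.5878i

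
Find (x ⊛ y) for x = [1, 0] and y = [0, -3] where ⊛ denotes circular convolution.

(x ⊛ y)[n] = Σ(m=0 to 1) x[m] · y[(n-m) mod 2]

Computing each output sample:
(x ⊛ y)[0] = 0
(x ⊛ y)[1] = -3

x ⊛ y = [0, -3]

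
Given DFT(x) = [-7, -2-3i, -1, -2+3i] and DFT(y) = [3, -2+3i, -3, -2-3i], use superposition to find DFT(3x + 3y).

By linearity: DFT(3x + 3y) = 3·DFT(x) + 3·DFT(y)
= 3·[-7, -2-3i, -1, -2+3i] + 3·[3, -2+3i, -3, -2-3i]

Computing element-wise:
Z[0] = 3·(-7) + 3·(3) = -12
Z[1] = 3·(-2-3i) + 3·(-2+3i) = -12
Z[2] = 3·(-1) + 3·(-3) = -12
Z[3] = 3·(-2+3i) + 3·(-2-3i) = -12

DFT(3x + 3y) = 3·X + 3·Y = [-12, -12, -12, -12]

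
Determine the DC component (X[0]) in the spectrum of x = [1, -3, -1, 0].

X[0] = Σ(n=0 to 3) x[n] · ω_4^0 = Σ x[n]
= (1) + (-3) + (-1) + (0)

X[0] = -3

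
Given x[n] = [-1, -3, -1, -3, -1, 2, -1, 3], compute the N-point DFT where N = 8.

X[k] = Σ(n=0 to 7) x[n] · ω_8^(nk)
where ω_8 = e^(-2πi/8)

Computing each X[k]:
X[0] = -5
X[1] = 0.7071+7.7782i
X[2] = 1i
X[3] = -0.7071+7.7782i
X[4] = -3
X[5] = -0.7071-7.7782i
X[6] = -1i
X[7] = 0.7071-7.7782i

X = [-5, 0.7071+7.7782i, 1i, -0.7071+7.7782i, -3, -0.7071-7.7782i, -1i, 0.7071-7.7782i]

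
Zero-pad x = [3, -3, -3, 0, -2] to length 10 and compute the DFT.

Original 5-point DFT: [-5, 3.8820+2.7144i, 6.1180-2.2654i, 6.1180+2.2654i, 3.8820-2.7144i]
Zero-padded 10-point DFT provides frequency interpolation.

DFT_10([x, 0, ...]) = [-5, 1.2639+5.7921i, 3.8820+2.7144i, 5.7361+2.9919i, 6.1180-2.2654i, 1, 6.1180+2.2654i, 5.7361-2.9919i, 3.8820-2.7144i, 1.2639-5.7921i]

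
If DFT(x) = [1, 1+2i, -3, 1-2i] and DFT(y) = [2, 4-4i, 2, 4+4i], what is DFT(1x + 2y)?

By linearity: DFT(1x + 2y) = 1·DFT(x) + 2·DFT(y)
= 1·[1, 1+2i, -3, 1-2i] + 2·[2, 4-4i, 2, 4+4i]

Computing element-wise:
Z[0] = 1·(1) + 2·(2) = 5
Z[1] = 1·(1+2i) + 2·(4-4i) = 9-6i
Z[2] = 1·(-3) + 2·(2) = 1
Z[3] = 1·(1-2i) + 2·(4+4i) = 9+6i

DFT(1x + 2y) = 1·X + 2·Y = [5, 9-6i, 1, 9+6i]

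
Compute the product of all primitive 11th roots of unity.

The primitive 11th roots of unity are ω_11^k for k coprime to 11: k ∈ {1, 2, 3, 4, 5, 6, 7, 8, 9, 10}
Their product equals the constant term of the cyclotomic polynomial Φ_11(x) up to sign.
For n ≥ 3, the product of all primitive nth roots of unity is 1. (For n=1 it is 1; for n=2 it is -1.)

1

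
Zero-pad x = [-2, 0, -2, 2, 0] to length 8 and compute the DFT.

Original 5-point DFT: [-2, -2.0000+2.3511i, -2.0000-3.8042i, -2.0000+3.8042i, -2.0000-2.3511i]
Zero-padded 8-point DFT provides frequency interpolation.

DFT_8([x, 0, ...]) = [-2, -3.4142+0.5858i, 2i, -0.5858-3.4142i, -6, -0.5858+3.4142i, -2i, -3.4142-0.5858i]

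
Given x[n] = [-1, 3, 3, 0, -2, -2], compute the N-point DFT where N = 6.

X[k] = Σ(n=0 to 5) x[n] · ω_6^(nk)
where ω_6 = e^(-2πi/6)

Computing each X[k]:
X[0] = 1
X[1] = -1.0000-8.6603i
X[2] = -2
X[3] = -1
X[4] = -2
X[5] = -1.0000+8.6603i

X = [1, -1.0000-8.6603i, -2, -1, -2, -1.0000+8.6603i]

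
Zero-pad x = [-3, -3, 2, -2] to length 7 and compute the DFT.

Original 4-point DFT: [-6, -5+1i, 4, -5-1i]
Zero-padded 7-point DFT provides frequency interpolation.

DFT_7([x, 0, ...]) = [-6, -3.5136+1.2634i, -5.3814+2.2289i, 1.3949+4.8152i, 1.3949-4.8152i, -5.3814-2.2289i, -3.5136-1.2634i]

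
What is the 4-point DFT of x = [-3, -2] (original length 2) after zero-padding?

Original 2-point DFT: [-5, -1]
Zero-padded 4-point DFT provides frequency interpolation.

DFT_4([x, 0, ...]) = [-5, -3+2i, -1, -3-2i]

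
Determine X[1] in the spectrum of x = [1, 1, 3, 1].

X[1] = Σ(n=0 to 3) x[n] · ω_4^(1n) where ω_4 = e^(-2πi/4)
= (1)·ω_4^0 + (1)·ω_4^1 + (3)·ω_4^2 + (1)·ω_4^3

X[1] = -2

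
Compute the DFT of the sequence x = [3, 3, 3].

X[k] = Σ(n=0 to 2) x[n] · ω_3^(nk)
where ω_3 = e^(-2πi/3)

Computing each X[k]:
X[0] = 9
X[1] = 0
X[2] = 0

X = [9, 0, 0]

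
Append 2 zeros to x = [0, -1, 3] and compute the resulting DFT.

Original 3-point DFT: [2, -1.0000+3.4641i, -1.0000-3.4641i]
Zero-padded 5-point DFT provides frequency interpolation.

DFT_5([x, 0, ...]) = [2, -2.7361-0.8123i, 1.7361+3.4410i, 1.7361-3.4410i, -2.7361+0.8123i]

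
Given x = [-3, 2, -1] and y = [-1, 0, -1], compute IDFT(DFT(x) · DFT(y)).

(x ⊛ y)[n] = Σ(m=0 to 2) x[m] · y[(n-m) mod 3]

Computing each output sample:
(x ⊛ y)[0] = 1
(x ⊛ y)[1] = -1
(x ⊛ y)[2] = 4

x ⊛ y = [1, -1, 4]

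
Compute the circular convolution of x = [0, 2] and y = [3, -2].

(x ⊛ y)[n] = Σ(m=0 to 1) x[m] · y[(n-m) mod 2]

Computing each output sample:
(x ⊛ y)[0] = -4
(x ⊛ y)[1] = 6

x ⊛ y = [-4, 6]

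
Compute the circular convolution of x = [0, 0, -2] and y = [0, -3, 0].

(x ⊛ y)[n] = Σ(m=0 to 2) x[m] · y[(n-m) mod 3]

Computing each output sample:
(x ⊛ y)[0] = 6
(x ⊛ y)[1] = 0
(x ⊛ y)[2] = 0

x ⊛ y = [6, 0, 0]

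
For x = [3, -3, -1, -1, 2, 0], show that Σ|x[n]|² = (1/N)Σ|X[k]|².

Time domain:
Σ|x[n]|² = |3|² + |-3|² + |-1|² + |-1|² + |2|² + |0|² = 24.0000

Frequency domain:
(1/6)Σ|X[k]|² = (1/6)(|0|² + |2.0000+5.1962i|² + |3|² + |8|² + |3|² + |2.0000-5.1962i|²) = (1/6)·144.0000 = 24.0000

Both sides agree, confirming Parseval's theorem.

Σ|x[n]|² = (1/N)Σ|X[k]|² = 24.0000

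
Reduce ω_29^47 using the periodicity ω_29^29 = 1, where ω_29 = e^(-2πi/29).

Since ω_29^29 = 1, powers reduce modulo 29.
47 mod 29 = 18
So ω_29^47 = ω_29^18 = e^(-2πi·18/29)

ω_29^47 = ω_29^18 = -0.7260+0.6877i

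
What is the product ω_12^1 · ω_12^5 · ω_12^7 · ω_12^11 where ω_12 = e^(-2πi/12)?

The primitive 12th roots of unity are ω_12^k for k coprime to 12: k ∈ {1, 5, 7, 11}
Their product equals the constant term of the cyclotomic polynomial Φ_12(x) up to sign.
For n ≥ 3, the product of all primitive nth roots of unity is 1. (For n=1 it is 1; for n=2 it is -1.)

1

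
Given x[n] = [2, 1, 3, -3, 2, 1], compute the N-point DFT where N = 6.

X[k] = Σ(n=0 to 5) x[n] · ω_6^(nk)
where ω_6 = e^(-2πi/6)

Computing each X[k]:
X[0] = 6
X[1] = 3.5000-0.8660i
X[2] = -4.5000+0.8660i
X[3] = 8
X[4] = -4.5000-0.8660i
X[5] = 3.5000+0.8660i

X = [6, 3.5000-0.8660i, -4.5000+0.8660i, 8, -4.5000-0.8660i, 3.5000+0.8660i]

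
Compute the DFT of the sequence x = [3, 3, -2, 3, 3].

X[k] = Σ(n=0 to 4) x[n] · ω_5^(nk)
where ω_5 = e^(-2πi/5)

Computing each X[k]:
X[0] = 10
X[1] = 4.0451+2.9389i
X[2] = -1.5451-4.7553i
X[3] = -1.5451+4.7553i
X[4] = 4.0451-2.9389i

X = [10, 4.0451+2.9389i, -1.5451-4.7553i, -1.5451+4.7553i, 4.0451-2.9389i]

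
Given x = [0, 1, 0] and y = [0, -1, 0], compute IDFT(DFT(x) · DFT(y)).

(x ⊛ y)[n] = Σ(m=0 to 2) x[m] · y[(n-m) mod 3]

Computing each output sample:
(x ⊛ y)[0] = 0
(x ⊛ y)[1] = 0
(x ⊛ y)[2] = -1

x ⊛ y = [0, 0, -1]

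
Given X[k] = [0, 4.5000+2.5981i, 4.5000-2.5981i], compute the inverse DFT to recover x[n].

x[n] = (1/3) Σ(k=0 to 2) X[k] · e^(2πikn/3)

Computing each x[n]:
x[0] = 3
x[1] = -3
x[2] = 0

x = [3, -3, 0]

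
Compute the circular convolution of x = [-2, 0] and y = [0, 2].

(x ⊛ y)[n] = Σ(m=0 to 1) x[m] · y[(n-m) mod 2]

Computing each output sample:
(x ⊛ y)[0] = 0
(x ⊛ y)[1] = -4

x ⊛ y = [0, -4]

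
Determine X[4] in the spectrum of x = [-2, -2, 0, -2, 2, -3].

X[4] = Σ(n=0 to 5) x[n] · ω_6^(4n) where ω_6 = e^(-2πi/6)
= (-2)·ω_6^0 + (-2)·ω_6^4 + (0)·ω_6^8 + (-2)·ω_6^12 + (2)·ω_6^16 + (-3)·ω_6^20

X[4] = -2.5000+2.5981i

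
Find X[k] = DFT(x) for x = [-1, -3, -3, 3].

X[k] = Σ(n=0 to 3) x[n] · ω_4^(nk)
where ω_4 = e^(-2πi/4)

Computing each X[k]:
X[0] = -4
X[1] = 2+6i
X[2] = -4
X[3] = 2-6i

X = [-4, 2+6i, -4, 2-6i]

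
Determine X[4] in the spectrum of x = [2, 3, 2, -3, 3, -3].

X[4] = Σ(n=0 to 5) x[n] · ω_6^(4n) where ω_6 = e^(-2πi/6)
= (2)·ω_6^0 + (3)·ω_6^4 + (2)·ω_6^8 + (-3)·ω_6^12 + (3)·ω_6^16 + (-3)·ω_6^20

X[4] = -3.5000+6.0622i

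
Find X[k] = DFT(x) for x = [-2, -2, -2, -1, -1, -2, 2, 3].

X[k] = Σ(n=0 to 7) x[n] · ω_8^(nk)
where ω_8 = e^(-2πi/8)

Computing each X[k]:
X[0] = -5
X[1] = 1.8284+6.8284i
X[2] = -3+6i
X[3] = -3.8284-1.1716i
X[4] = -1
X[5] = -3.8284+1.1716i
X[6] = -3-6i
X[7] = 1.8284-6.8284i

X = [-5, 1.8284+6.8284i, -3+6i, -3.8284-1.1716i, -1, -3.8284+1.1716i, -3-6i, 1.8284-6.8284i]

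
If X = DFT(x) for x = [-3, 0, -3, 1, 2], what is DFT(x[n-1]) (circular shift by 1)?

Time shift by 1: X_shifted[k] = ω_5^(1k) · X[k]
Shifted x = [2, -3, 0, -3, 1]

DFT(x[n-1]) = [-3, 3.8090+2.0409i, 2.6910+5.2043i, 2.6910-5.2043i, 3.8090-2.0409i]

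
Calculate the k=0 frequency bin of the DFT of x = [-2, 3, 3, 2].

X[0] = Σ(n=0 to 3) x[n] · ω_4^0 = Σ x[n]
= (-2) + (3) + (3) + (2)

X[0] = 6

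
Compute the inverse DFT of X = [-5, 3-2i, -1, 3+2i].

x[n] = (1/4) Σ(k=0 to 3) X[k] · e^(2πikn/4)

Computing each x[n]:
x[0] = 0
x[1] = 0
x[2] = -3
x[3] = -2

x = [0, 0, -3, -2]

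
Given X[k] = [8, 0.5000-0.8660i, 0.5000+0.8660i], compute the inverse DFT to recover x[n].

x[n] = (1/3) Σ(k=0 to 2) X[k] · e^(2πikn/3)

Computing each x[n]:
x[0] = 3
x[1] = 3
x[2] = 2

x = [3, 3, 2]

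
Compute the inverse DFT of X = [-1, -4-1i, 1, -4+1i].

x[n] = (1/4) Σ(k=0 to 3) X[k] · e^(2πikn/4)

Computing each x[n]:
x[0] = -2
x[1] = 0
x[2] = 2
x[3] = -1

x = [-2, 0, 2, -1]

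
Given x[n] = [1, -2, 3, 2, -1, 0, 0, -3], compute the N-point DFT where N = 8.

X[k] = Σ(n=0 to 7) x[n] · ω_8^(nk)
where ω_8 = e^(-2πi/8)

Computing each X[k]:
X[0] = 0
X[1] = -2.9497-5.1213i
X[2] = -3+1i
X[3] = 6.9497+0.8787i
X[4] = 6
X[5] = 6.9497-0.8787i
X[6] = -3-1i
X[7] = -2.9497+5.1213i

X = [0, -2.9497-5.1213i, -3+1i, 6.9497+0.8787i, 6, 6.9497-0.8787i, -3-1i, -2.9497+5.1213i]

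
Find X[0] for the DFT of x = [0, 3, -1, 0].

X[0] = Σ(n=0 to 3) x[n] · ω_4^0 = Σ x[n]
= (0) + (3) + (-1) + (0)

X[0] = 2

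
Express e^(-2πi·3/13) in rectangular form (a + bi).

ω_13^3 = e^(-2πi·3/13)
= cos(-2π·3/13) + i·sin(-2π·3/13)
= cos(-6π/13) + i·sin(-6π/13)

ω_13^3 = cos(-6π/13) + i·sin(-6π/13) = 0.1205-0.9927i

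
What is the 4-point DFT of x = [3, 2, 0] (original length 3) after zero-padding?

Original 3-point DFT: [5, 2.0000-1.7321i, 2.0000+1.7321i]
Zero-padded 4-point DFT provides frequency interpolation.

DFT_4([x, 0, ...]) = [5, 3-2i, 1, 3+2i]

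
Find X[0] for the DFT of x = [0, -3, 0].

X[0] = Σ(n=0 to 2) x[n] · ω_3^0 = Σ x[n]
= (0) + (-3) + (0)

X[0] = -3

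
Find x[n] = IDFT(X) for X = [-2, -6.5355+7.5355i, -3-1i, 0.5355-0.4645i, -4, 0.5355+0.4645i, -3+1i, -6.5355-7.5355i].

x[n] = (1/8) Σ(k=0 to 7) X[k] · e^(2πikn/8)

Computing each x[n]:
x[0] = -3
x[1] = -2
x[2] = -2
x[3] = 0
x[4] = 0
x[5] = 3
x[6] = 2
x[7] = 0

x = [-3, -2, -2, 0, 0, 3, 2, 0]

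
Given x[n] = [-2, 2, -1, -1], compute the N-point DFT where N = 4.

X[k] = Σ(n=0 to 3) x[n] · ω_4^(nk)
where ω_4 = e^(-2πi/4)

Computing each X[k]:
X[0] = -2
X[1] = -1-3i
X[2] = -4
X[3] = -1+3i

X = [-2, -1-3i, -4, -1+3i]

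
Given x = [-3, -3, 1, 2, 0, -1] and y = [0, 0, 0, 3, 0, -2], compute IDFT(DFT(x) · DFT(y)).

(x ⊛ y)[n] = Σ(m=0 to 5) x[m] · y[(n-m) mod 6]

Computing each output sample:
(x ⊛ y)[0] = 12
(x ⊛ y)[1] = -2
(x ⊛ y)[2] = -7
(x ⊛ y)[3] = -9
(x ⊛ y)[4] = -7
(x ⊛ y)[5] = 9

x ⊛ y = [12, -2, -7, -9, -7, 9]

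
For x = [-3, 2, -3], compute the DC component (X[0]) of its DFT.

X[0] = Σ(n=0 to 2) x[n] · ω_3^0 = Σ x[n]
= (-3) + (2) + (-3)

X[0] = -4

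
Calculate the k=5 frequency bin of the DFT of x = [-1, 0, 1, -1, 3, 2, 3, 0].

X[5] = Σ(n=0 to 7) x[n] · ω_8^(5n) where ω_8 = e^(-2πi/8)
= (-1)·ω_8^0 + (0)·ω_8^5 + (1)·ω_8^10 + (-1)·ω_8^15 + (3)·ω_8^20 + (2)·ω_8^25 + (3)·ω_8^30 + (0)·ω_8^35

X[5] = -3.2929-0.1213i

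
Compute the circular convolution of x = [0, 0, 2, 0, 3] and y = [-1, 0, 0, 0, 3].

(x ⊛ y)[n] = Σ(m=0 to 4) x[m] · y[(n-m) mod 5]

Computing each output sample:
(x ⊛ y)[0] = 0
(x ⊛ y)[1] = 6
(x ⊛ y)[2] = -2
(x ⊛ y)[3] = 9
(x ⊛ y)[4] = -3

x ⊛ y = [0, 6, -2, 9, -3]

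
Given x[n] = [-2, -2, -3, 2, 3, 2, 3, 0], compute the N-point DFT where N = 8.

X[k] = Σ(n=0 to 7) x[n] · ω_8^(nk)
where ω_8 = e^(-2πi/8)

Computing each X[k]:
X[0] = 3
X[1] = -9.2426+7.4142i
X[2] = 1+2i
X[3] = -0.7574-4.5858i
X[4] = -1
X[5] = -0.7574+4.5858i
X[6] = 1-2i
X[7] = -9.2426-7.4142i

X = [3, -9.2426+7.4142i, 1+2i, -0.7574-4.5858i, -1, -0.7574+4.5858i, 1-2i, -9.2426-7.4142i]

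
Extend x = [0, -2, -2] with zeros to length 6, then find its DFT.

Original 3-point DFT: [-4, 2, 2]
Zero-padded 6-point DFT provides frequency interpolation.

DFT_6([x, 0, ...]) = [-4, 3.4641i, 2, 0, 2, -3.4641i]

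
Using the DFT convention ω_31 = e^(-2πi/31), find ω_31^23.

ω_31^23 = e^(-2πi·23/31)
= cos(-2π·23/31) + i·sin(-2π·23/31)
= cos(-46π/31) + i·sin(-46π/31)

ω_31^23 = cos(-46π/31) + i·sin(-46π/31) = -0.0506+0.9987i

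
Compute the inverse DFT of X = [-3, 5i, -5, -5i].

x[n] = (1/4) Σ(k=0 to 3) X[k] · e^(2πikn/4)

Computing each x[n]:
x[0] = -2
x[1] = -2
x[2] = -2
x[3] = 3

x = [-2, -2, -2, 3]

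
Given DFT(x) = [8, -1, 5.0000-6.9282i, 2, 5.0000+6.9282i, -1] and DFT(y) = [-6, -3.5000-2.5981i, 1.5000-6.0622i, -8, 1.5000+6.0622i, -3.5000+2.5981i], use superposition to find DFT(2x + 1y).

By linearity: DFT(2x + 1y) = 2·DFT(x) + 1·DFT(y)
= 2·[8, -1, 5.0000-6.9282i, 2, 5.0000+6.9282i, -1] + 1·[-6, -3.5000-2.5981i, 1.5000-6.0622i, -8, 1.5000+6.0622i, -3.5000+2.5981i]

Computing element-wise:
Z[0] = 2·(8) + 1·(-6) = 10
Z[1] = 2·(-1) + 1·(-3.5000-2.5981i) = -5.5000-2.5981i
Z[2] = 2·(5.0000-6.9282i) + 1·(1.5000-6.0622i) = 11.5000-19.9186i
Z[3] = 2·(2) + 1·(-8) = -4
Z[4] = 2·(5.0000+6.9282i) + 1·(1.5000+6.0622i) = 11.5000+19.9186i
Z[5] = 2·(-1) + 1·(-3.5000+2.5981i) = -5.5000+2.5981i

DFT(2x + 1y) = 2·X + 1·Y = [10, -5.5000-2.5981i, 11.5000-19.9186i, -4, 11.5000+19.9186i, -5.5000+2.5981i]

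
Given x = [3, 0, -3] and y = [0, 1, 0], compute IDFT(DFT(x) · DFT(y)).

(x ⊛ y)[n] = Σ(m=0 to 2) x[m] · y[(n-m) mod 3]

Computing each output sample:
(x ⊛ y)[0] = -3
(x ⊛ y)[1] = 3
(x ⊛ y)[2] = 0

x ⊛ y = [-3, 3, 0]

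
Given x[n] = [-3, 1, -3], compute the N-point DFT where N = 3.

X[k] = Σ(n=0 to 2) x[n] · ω_3^(nk)
where ω_3 = e^(-2πi/3)

Computing each X[k]:
X[0] = -5
X[1] = -2.0000-3.4641i
X[2] = -2.0000+3.4641i

X = [-5, -2.0000-3.4641i, -2.0000+3.4641i]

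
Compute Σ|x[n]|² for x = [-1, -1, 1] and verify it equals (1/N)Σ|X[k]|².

Time domain:
Σ|x[n]|² = |-1|² + |-1|² + |1|² = 3.0000

Frequency domain:
(1/3)Σ|X[k]|² = (1/3)(|-1|² + |-1.0000+1.7321i|² + |-1.0000-1.7321i|²) = (1/3)·9.0000 = 3.0000

Both sides agree, confirming Parseval's theorem.

Σ|x[n]|² = (1/N)Σ|X[k]|² = 3.0000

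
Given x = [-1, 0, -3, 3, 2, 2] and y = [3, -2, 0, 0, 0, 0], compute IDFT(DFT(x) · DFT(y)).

(x ⊛ y)[n] = Σ(m=0 to 5) x[m] · y[(n-m) mod 6]

Computing each output sample:
(x ⊛ y)[0] = -7
(x ⊛ y)[1] = 2
(x ⊛ y)[2] = -9
(x ⊛ y)[3] = 15
(x ⊛ y)[4] = 0
(x ⊛ y)[5] = 2

x ⊛ y = [-7, 2, -9, 15, 0, 2]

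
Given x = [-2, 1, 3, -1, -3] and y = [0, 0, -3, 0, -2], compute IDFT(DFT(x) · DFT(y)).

(x ⊛ y)[n] = Σ(m=0 to 4) x[m] · y[(n-m) mod 5]

Computing each output sample:
(x ⊛ y)[0] = 1
(x ⊛ y)[1] = 3
(x ⊛ y)[2] = 8
(x ⊛ y)[3] = 3
(x ⊛ y)[4] = -5

x ⊛ y = [1, 3, 8, 3, -5]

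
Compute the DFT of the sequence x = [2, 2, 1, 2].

X[k] = Σ(n=0 to 3) x[n] · ω_4^(nk)
where ω_4 = e^(-2πi/4)

Computing each X[k]:
X[0] = 7
X[1] = 1
X[2] = -1
X[3] = 1

X = [7, 1, -1, 1]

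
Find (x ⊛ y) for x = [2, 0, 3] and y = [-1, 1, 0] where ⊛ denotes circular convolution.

(x ⊛ y)[n] = Σ(m=0 to 2) x[m] · y[(n-m) mod 3]

Computing each output sample:
(x ⊛ y)[0] = 1
(x ⊛ y)[1] = 2
(x ⊛ y)[2] = -3

x ⊛ y = [1, 2, -3]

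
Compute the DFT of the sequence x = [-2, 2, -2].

X[k] = Σ(n=0 to 2) x[n] · ω_3^(nk)
where ω_3 = e^(-2πi/3)

Computing each X[k]:
X[0] = -2
X[1] = -2.0000-3.4641i
X[2] = -2.0000+3.4641i

X = [-2, -2.0000-3.4641i, -2.0000+3.4641i]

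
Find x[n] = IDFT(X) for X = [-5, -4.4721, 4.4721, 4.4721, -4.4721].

x[n] = (1/5) Σ(k=0 to 4) X[k] · e^(2πikn/5)

Computing each x[n]:
x[0] = -1
x[1] = -3
x[2] = 1
x[3] = 1
x[4] = -3

x = [-1, -3, 1, 1, -3]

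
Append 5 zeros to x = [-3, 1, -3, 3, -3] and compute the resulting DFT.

Original 5-point DFT: [-5, -3.6180-0.2775i, -1.3820-8.0575i, -1.3820+8.0575i, -3.6180+0.2775i]
Zero-padded 10-point DFT provides frequency interpolation.

DFT_10([x, 0, ...]) = [-5, -1.6180+1.1756i, -3.6180-0.2775i, 0.6180+1.9021i, -1.3820-8.0575i, -13, -1.3820+8.0575i, 0.6180-1.9021i, -3.6180+0.2775i, -1.6180-1.1756i]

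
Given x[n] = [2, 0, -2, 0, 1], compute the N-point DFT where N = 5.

X[k] = Σ(n=0 to 4) x[n] · ω_5^(nk)
where ω_5 = e^(-2πi/5)

Computing each X[k]:
X[0] = 1
X[1] = 3.9271+2.1266i
X[2] = 0.5729-1.3143i
X[3] = 0.5729+1.3143i
X[4] = 3.9271-2.1266i

X = [1, 3.9271+2.1266i, 0.5729-1.3143i, 0.5729+1.3143i, 3.9271-2.1266i]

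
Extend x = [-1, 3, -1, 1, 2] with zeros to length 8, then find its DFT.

Original 5-point DFT: [4, 0.5451+0.2245i, -5.0451-2.4899i, -5.0451+2.4899i, 0.5451-0.2245i]
Zero-padded 8-point DFT provides frequency interpolation.

DFT_8([x, 0, ...]) = [4, -1.5858-1.8284i, 2-2i, -4.4142-3.8284i, -4, -4.4142+3.8284i, 2+2i, -1.5858+1.8284i]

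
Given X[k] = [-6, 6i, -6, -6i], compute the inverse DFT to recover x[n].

x[n] = (1/4) Σ(k=0 to 3) X[k] · e^(2πikn/4)

Computing each x[n]:
x[0] = -3
x[1] = -3
x[2] = -3
x[3] = 3

x = [-3, -3, -3, 3]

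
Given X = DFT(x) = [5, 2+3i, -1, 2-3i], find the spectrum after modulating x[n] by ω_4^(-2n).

Modulation property: DFT(ω_4^(-2n)·x[n]) = X[(k-2) mod 4], so circularly shift X by 2 positions.

X[k-2] = [-1, 2-3i, 5, 2+3i]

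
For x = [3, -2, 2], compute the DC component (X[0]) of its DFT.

X[0] = Σ(n=0 to 2) x[n] · ω_3^0 = Σ x[n]
= (3) + (-2) + (2)

X[0] = 3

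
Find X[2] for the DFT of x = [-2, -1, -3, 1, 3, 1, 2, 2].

X[2] = Σ(n=0 to 7) x[n] · ω_8^(2n) where ω_8 = e^(-2πi/8)
= (-2)·ω_8^0 + (-1)·ω_8^2 + (-3)·ω_8^4 + (1)·ω_8^6 + (3)·ω_8^8 + (1)·ω_8^10 + (2)·ω_8^12 + (2)·ω_8^14

X[2] = 2+3i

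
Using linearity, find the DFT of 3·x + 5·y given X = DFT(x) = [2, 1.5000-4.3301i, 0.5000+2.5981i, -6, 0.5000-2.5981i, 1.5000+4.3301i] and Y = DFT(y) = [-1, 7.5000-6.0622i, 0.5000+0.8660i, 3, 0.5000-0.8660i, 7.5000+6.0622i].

By linearity: DFT(3x + 5y) = 3·DFT(x) + 5·DFT(y)
= 3·[2, 1.5000-4.3301i, 0.5000+2.5981i, -6, 0.5000-2.5981i, 1.5000+4.3301i] + 5·[-1, 7.5000-6.0622i, 0.5000+0.8660i, 3, 0.5000-0.8660i, 7.5000+6.0622i]

Computing element-wise:
Z[0] = 3·(2) + 5·(-1) = 1
Z[1] = 3·(1.5000-4.3301i) + 5·(7.5000-6.0622i) = 42.0000-43.3013i
Z[2] = 3·(0.5000+2.5981i) + 5·(0.5000+0.8660i) = 4.0000+12.1243i
Z[3] = 3·(-6) + 5·(3) = -3
Z[4] = 3·(0.5000-2.5981i) + 5·(0.5000-0.8660i) = 4.0000-12.1243i
Z[5] = 3·(1.5000+4.3301i) + 5·(7.5000+6.0622i) = 42.0000+43.3013i

DFT(3x + 5y) = 3·X + 5·Y = [1, 42.0000-43.3013i, 4.0000+12.1243i, -3, 4.0000-12.1243i, 42.0000+43.3013i]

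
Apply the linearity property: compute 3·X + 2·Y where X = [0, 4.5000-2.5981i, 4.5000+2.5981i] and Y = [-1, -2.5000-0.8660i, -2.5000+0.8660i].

By linearity: DFT(3x + 2y) = 3·DFT(x) + 2·DFT(y)
= 3·[0, 4.5000-2.5981i, 4.5000+2.5981i] + 2·[-1, -2.5000-0.8660i, -2.5000+0.8660i]

Computing element-wise:
Z[0] = 3·(0) + 2·(-1) = -2
Z[1] = 3·(4.5000-2.5981i) + 2·(-2.5000-0.8660i) = 8.5000-9.5263i
Z[2] = 3·(4.5000+2.5981i) + 2·(-2.5000+0.8660i) = 8.5000+9.5263i

DFT(3x + 2y) = 3·X + 2·Y = [-2, 8.5000-9.5263i, 8.5000+9.5263i]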